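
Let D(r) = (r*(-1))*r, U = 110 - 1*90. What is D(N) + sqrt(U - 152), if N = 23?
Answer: -529 + 2*I*sqrt(33) ≈ -529.0 + 11.489*I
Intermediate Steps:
U = 20 (U = 110 - 90 = 20)
D(r) = -r**2 (D(r) = (-r)*r = -r**2)
D(N) + sqrt(U - 152) = -1*23**2 + sqrt(20 - 152) = -1*529 + sqrt(-132) = -529 + 2*I*sqrt(33)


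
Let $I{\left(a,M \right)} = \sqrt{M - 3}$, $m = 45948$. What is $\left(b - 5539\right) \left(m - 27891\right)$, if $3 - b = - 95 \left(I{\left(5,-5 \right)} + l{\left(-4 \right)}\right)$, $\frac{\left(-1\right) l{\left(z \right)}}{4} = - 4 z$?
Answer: $-209750112 + 3430830 i \sqrt{2} \approx -2.0975 \cdot 10^{8} + 4.8519 \cdot 10^{6} i$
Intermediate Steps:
$I{\left(a,M \right)} = \sqrt{-3 + M}$
$l{\left(z \right)} = 16 z$ ($l{\left(z \right)} = - 4 \left(- 4 z\right) = 16 z$)
$b = -6077 + 190 i \sqrt{2}$ ($b = 3 - - 95 \left(\sqrt{-3 - 5} + 16 \left(-4\right)\right) = 3 - - 95 \left(\sqrt{-8} - 64\right) = 3 - - 95 \left(2 i \sqrt{2} - 64\right) = 3 - - 95 \left(-64 + 2 i \sqrt{2}\right) = 3 - \left(6080 - 190 i \sqrt{2}\right) = -6077 + 190 i \sqrt{2} \approx -6077.0 + 268.7 i$)
$\left(b - 5539\right) \left(m - 27891\right) = \left(\left(-6077 + 190 i \sqrt{2}\right) - 5539\right) \left(45948 - 27891\right) = \left(-11616 + 190 i \sqrt{2}\right) 18057 = -209750112 + 3430830 i \sqrt{2}$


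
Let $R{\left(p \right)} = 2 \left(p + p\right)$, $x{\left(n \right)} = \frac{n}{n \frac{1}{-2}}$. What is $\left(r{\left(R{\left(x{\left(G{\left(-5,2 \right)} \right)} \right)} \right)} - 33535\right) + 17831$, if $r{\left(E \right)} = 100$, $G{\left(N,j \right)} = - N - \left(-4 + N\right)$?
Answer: $-15604$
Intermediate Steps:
$G{\left(N,j \right)} = 4 - 2 N$ ($G{\left(N,j \right)} = - N - \left(-4 + N\right) = 4 - 2 N$)
$x{\left(n \right)} = -2$ ($x{\left(n \right)} = \frac{n}{n \left(- \frac{1}{2}\right)} = \frac{n}{\left(- \frac{1}{2}\right) n} = n \left(- \frac{2}{n}\right) = -2$)
$R{\left(p \right)} = 4 p$ ($R{\left(p \right)} = 2 \cdot 2 p = 4 p$)
$\left(r{\left(R{\left(x{\left(G{\left(-5,2 \right)} \right)} \right)} \right)} - 33535\right) + 17831 = \left(100 - 33535\right) + 17831 = -33435 + 17831 = -15604$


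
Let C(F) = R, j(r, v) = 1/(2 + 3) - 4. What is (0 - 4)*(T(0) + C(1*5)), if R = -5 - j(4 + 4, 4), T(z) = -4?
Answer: 104/5 ≈ 20.800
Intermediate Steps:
j(r, v) = -19/5 (j(r, v) = 1/5 - 4 = ⅕ - 4 = -19/5)
R = -6/5 (R = -5 - 1*(-19/5) = -5 + 19/5 = -6/5 ≈ -1.2000)
C(F) = -6/5
(0 - 4)*(T(0) + C(1*5)) = (0 - 4)*(-4 - 6/5) = -4*(-26/5) = 104/5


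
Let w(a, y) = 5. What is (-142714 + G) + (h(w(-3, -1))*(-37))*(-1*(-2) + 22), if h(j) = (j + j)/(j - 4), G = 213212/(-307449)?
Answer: -46607636918/307449 ≈ -1.5159e+5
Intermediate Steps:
G = -213212/307449 (G = 213212*(-1/307449) = -213212/307449 ≈ -0.69349)
h(j) = 2*j/(-4 + j) (h(j) = (2*j)/(-4 + j) = 2*j/(-4 + j))
(-142714 + G) + (h(w(-3, -1))*(-37))*(-1*(-2) + 22) = (-142714 - 213212/307449) + ((2*5/(-4 + 5))*(-37))*(-1*(-2) + 22) = -43877489798/307449 + ((2*5/1)*(-37))*(2 + 22) = -43877489798/307449 + ((2*5*1)*(-37))*24 = -43877489798/307449 + (10*(-37))*24 = -43877489798/307449 - 370*24 = -43877489798/307449 - 8880 = -46607636918/307449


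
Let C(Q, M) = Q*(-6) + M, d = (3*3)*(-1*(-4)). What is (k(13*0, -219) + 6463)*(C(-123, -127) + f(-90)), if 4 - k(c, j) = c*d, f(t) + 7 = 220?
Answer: 5328808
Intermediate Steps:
f(t) = 213 (f(t) = -7 + 220 = 213)
d = 36 (d = 9*4 = 36)
C(Q, M) = M - 6*Q (C(Q, M) = -6*Q + M = M - 6*Q)
k(c, j) = 4 - 36*c (k(c, j) = 4 - c*36 = 4 - 36*c)
(k(13*0, -219) + 6463)*(C(-123, -127) + f(-90)) = ((4 - 468*0) + 6463)*((-127 - 6*(-123)) + 213) = ((4 - 36*0) + 6463)*((-127 + 738) + 213) = ((4 + 0) + 6463)*(611 + 213) = (4 + 6463)*824 = 6467*824 = 5328808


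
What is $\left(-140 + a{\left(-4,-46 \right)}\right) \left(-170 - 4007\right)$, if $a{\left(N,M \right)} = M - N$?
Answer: $760214$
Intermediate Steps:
$\left(-140 + a{\left(-4,-46 \right)}\right) \left(-170 - 4007\right) = \left(-140 - 42\right) \left(-170 - 4007\right) = \left(-140 + \left(-46 + 4\right)\right) \left(-4177\right) = \left(-140 - 42\right) \left(-4177\right) = \left(-182\right) \left(-4177\right) = 760214$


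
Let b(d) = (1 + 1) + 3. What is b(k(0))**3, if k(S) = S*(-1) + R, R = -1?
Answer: 125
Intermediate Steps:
k(S) = -1 - S (k(S) = S*(-1) - 1 = -S - 1 = -1 - S)
b(d) = 5 (b(d) = 2 + 3 = 5)
b(k(0))**3 = 5**3 = 125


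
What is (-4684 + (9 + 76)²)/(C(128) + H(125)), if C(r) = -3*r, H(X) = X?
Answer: -363/37 ≈ -9.8108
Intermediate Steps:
(-4684 + (9 + 76)²)/(C(128) + H(125)) = (-4684 + (9 + 76)²)/(-3*128 + 125) = (-4684 + 85²)/(-384 + 125) = (-4684 + 7225)/(-259) = 2541*(-1/259) = -363/37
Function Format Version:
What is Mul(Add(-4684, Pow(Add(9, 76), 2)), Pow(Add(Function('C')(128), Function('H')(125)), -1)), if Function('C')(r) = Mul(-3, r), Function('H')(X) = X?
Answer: Rational(-363, 37) ≈ -9.8108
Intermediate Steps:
Mul(Add(-4684, Pow(Add(9, 76), 2)), Pow(Add(Function('C')(128), Function('H')(125)), -1)) = Mul(Add(-4684, Pow(Add(9, 76), 2)), Pow(Add(Mul(-3, 128), 125), -1)) = Mul(Add(-4684, Pow(85, 2)), Pow(Add(-384, 125), -1)) = Mul(Add(-4684, 7225), Pow(-259, -1)) = Mul(2541, Rational(-1, 259)) = Rational(-363, 37)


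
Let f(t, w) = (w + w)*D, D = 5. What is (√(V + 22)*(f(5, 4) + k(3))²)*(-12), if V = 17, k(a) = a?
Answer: -22188*√39 ≈ -1.3856e+5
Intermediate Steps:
f(t, w) = 10*w (f(t, w) = (w + w)*5 = (2*w)*5 = 10*w)
(√(V + 22)*(f(5, 4) + k(3))²)*(-12) = (√(17 + 22)*(10*4 + 3)²)*(-12) = (√39*(40 + 3)²)*(-12) = (√39*43²)*(-12) = (√39*1849)*(-12) = (1849*√39)*(-12) = -22188*√39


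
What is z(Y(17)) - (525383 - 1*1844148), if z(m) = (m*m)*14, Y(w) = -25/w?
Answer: 381131835/289 ≈ 1.3188e+6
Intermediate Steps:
z(m) = 14*m**2 (z(m) = m**2*14 = 14*m**2)
z(Y(17)) - (525383 - 1*1844148) = 14*(-25/17)**2 - (525383 - 1*1844148) = 14*(-25*1/17)**2 - (525383 - 1844148) = 14*(-25/17)**2 - 1*(-1318765) = 14*(625/289) + 1318765 = 8750/289 + 1318765 = 381131835/289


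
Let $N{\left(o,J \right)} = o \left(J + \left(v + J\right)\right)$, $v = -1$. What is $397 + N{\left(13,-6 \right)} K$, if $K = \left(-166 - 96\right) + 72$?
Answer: $32507$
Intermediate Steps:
$N{\left(o,J \right)} = o \left(-1 + 2 J\right)$ ($N{\left(o,J \right)} = o \left(J + \left(-1 + J\right)\right) = o \left(-1 + 2 J\right)$)
$K = -190$ ($K = -262 + 72 = -190$)
$397 + N{\left(13,-6 \right)} K = 397 + 13 \left(-1 + 2 \left(-6\right)\right) \left(-190\right) = 397 + 13 \left(-1 - 12\right) \left(-190\right) = 397 + 13 \left(-13\right) \left(-190\right) = 397 - -32110 = 397 + 32110 = 32507$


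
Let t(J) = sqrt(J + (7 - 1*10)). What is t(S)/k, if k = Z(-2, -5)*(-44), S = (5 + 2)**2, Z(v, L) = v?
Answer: sqrt(46)/88 ≈ 0.077072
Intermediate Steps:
S = 49 (S = 7**2 = 49)
t(J) = sqrt(-3 + J) (t(J) = sqrt(J + (7 - 10)) = sqrt(J - 3) = sqrt(-3 + J))
k = 88 (k = -2*(-44) = 88)
t(S)/k = sqrt(-3 + 49)/88 = sqrt(46)*(1/88) = sqrt(46)/88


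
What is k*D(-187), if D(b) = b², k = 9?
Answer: 314721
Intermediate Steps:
k*D(-187) = 9*(-187)² = 9*34969 = 314721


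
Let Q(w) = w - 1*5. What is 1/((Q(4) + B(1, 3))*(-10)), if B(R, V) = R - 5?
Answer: 1/50 ≈ 0.020000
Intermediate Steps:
Q(w) = -5 + w (Q(w) = w - 5 = -5 + w)
B(R, V) = -5 + R
1/((Q(4) + B(1, 3))*(-10)) = 1/(((-5 + 4) + (-5 + 1))*(-10)) = 1/((-1 - 4)*(-10)) = 1/(-5*(-10)) = 1/50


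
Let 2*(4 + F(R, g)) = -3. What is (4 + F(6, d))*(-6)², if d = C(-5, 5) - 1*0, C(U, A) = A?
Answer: -54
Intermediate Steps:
d = 5 (d = 5 - 1*0 = 5 + 0 = 5)
F(R, g) = -11/2 (F(R, g) = -4 + (½)*(-3) = -4 - 3/2 = -11/2)
(4 + F(6, d))*(-6)² = (4 - 11/2)*(-6)² = -3/2*36 = -54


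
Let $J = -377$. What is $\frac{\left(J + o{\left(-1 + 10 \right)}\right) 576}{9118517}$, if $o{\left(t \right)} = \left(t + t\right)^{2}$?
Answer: $- \frac{30528}{9118517} \approx -0.0033479$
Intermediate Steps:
$o{\left(t \right)} = 4 t^{2}$ ($o{\left(t \right)} = \left(2 t\right)^{2} = 4 t^{2}$)
$\frac{\left(J + o{\left(-1 + 10 \right)}\right) 576}{9118517} = \frac{\left(-377 + 4 \left(-1 + 10\right)^{2}\right) 576}{9118517} = \left(-377 + 4 \cdot 9^{2}\right) 576 \cdot \frac{1}{9118517} = \left(-377 + 4 \cdot 81\right) 576 \cdot \frac{1}{9118517} = \left(-377 + 324\right) 576 \cdot \frac{1}{9118517} = \left(-53\right) 576 \cdot \frac{1}{9118517} = \left(-30528\right) \frac{1}{9118517} = - \frac{30528}{9118517}$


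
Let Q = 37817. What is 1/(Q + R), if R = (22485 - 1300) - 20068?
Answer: 1/38934 ≈ 2.5684e-5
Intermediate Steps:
R = 1117 (R = 21185 - 20068 = 1117)
1/(Q + R) = 1/(37817 + 1117) = 1/38934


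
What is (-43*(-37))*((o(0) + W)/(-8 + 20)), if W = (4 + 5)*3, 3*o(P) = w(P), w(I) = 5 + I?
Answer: 68413/18 ≈ 3800.7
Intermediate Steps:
o(P) = 5/3 + P/3 (o(P) = (5 + P)/3 = 5/3 + P/3)
W = 27 (W = 9*3 = 27)
(-43*(-37))*((o(0) + W)/(-8 + 20)) = (-43*(-37))*(((5/3 + (⅓)*0) + 27)/(-8 + 20)) = 1591*(((5/3 + 0) + 27)/12) = 1591*((5/3 + 27)*(1/12)) = 1591*((86/3)*(1/12)) = 1591*(43/18) = 68413/18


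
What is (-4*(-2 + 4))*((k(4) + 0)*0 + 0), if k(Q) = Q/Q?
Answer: 0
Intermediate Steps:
k(Q) = 1
(-4*(-2 + 4))*((k(4) + 0)*0 + 0) = (-4*(-2 + 4))*((1 + 0)*0 + 0) = (-4*2)*(1*0 + 0) = -8*(0 + 0) = -8*0 = 0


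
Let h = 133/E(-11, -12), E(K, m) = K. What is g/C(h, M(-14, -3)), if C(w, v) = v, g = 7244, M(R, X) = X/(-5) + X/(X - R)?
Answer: 199210/9 ≈ 22134.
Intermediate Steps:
M(R, X) = -X/5 + X/(X - R) (M(R, X) = X*(-⅕) + X/(X - R) = -X/5 + X/(X - R))
h = -133/11 (h = 133/(-11) = 133*(-1/11) = -133/11 ≈ -12.091)
g/C(h, M(-14, -3)) = 7244/(((⅕)*(-3)*(-5 - 3 - 1*(-14))/(-14 - 1*(-3)))) = 7244/(((⅕)*(-3)*(-5 - 3 + 14)/(-14 + 3))) = 7244/(((⅕)*(-3)*6/(-11))) = 7244/(((⅕)*(-3)*(-1/11)*6)) = 7244/(18/55) = 7244*(55/18) = 199210/9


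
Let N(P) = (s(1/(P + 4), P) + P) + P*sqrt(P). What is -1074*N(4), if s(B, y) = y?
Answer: -17184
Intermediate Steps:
N(P) = P**(3/2) + 2*P (N(P) = (P + P) + P*sqrt(P) = 2*P + P**(3/2) = P**(3/2) + 2*P)
-1074*N(4) = -1074*(4**(3/2) + 2*4) = -1074*(8 + 8) = -1074*16 = -17184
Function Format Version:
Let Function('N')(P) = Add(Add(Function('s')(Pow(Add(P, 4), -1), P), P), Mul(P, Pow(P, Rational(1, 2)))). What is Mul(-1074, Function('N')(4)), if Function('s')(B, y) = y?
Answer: -17184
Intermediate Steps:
Function('N')(P) = Add(Pow(P, Rational(3, 2)), Mul(2, P)) (Function('N')(P) = Add(Add(P, P), Mul(P, Pow(P, Rational(1, 2)))) = Add(Mul(2, P), Pow(P, Rational(3, 2))) = Add(Pow(P, Rational(3, 2)), Mul(2, P)))
Mul(-1074, Function('N')(4)) = Mul(-1074, Add(Pow(4, Rational(3, 2)), Mul(2, 4))) = Mul(-1074, Add(8, 8)) = Mul(-1074, 16) = -17184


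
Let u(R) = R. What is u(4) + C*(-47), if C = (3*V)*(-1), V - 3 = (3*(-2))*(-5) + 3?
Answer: 5080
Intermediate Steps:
V = 36 (V = 3 + ((3*(-2))*(-5) + 3) = 3 + (-6*(-5) + 3) = 3 + (30 + 3) = 3 + 33 = 36)
C = -108 (C = (3*36)*(-1) = 108*(-1) = -108)
u(4) + C*(-47) = 4 - 108*(-47) = 4 + 5076 = 5080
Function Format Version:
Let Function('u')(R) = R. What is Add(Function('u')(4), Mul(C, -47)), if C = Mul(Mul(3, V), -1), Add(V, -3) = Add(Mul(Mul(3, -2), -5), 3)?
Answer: 5080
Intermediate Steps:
V = 36 (V = Add(3, Add(Mul(Mul(3, -2), -5), 3)) = Add(3, Add(Mul(-6, -5), 3)) = Add(3, Add(30, 3)) = Add(3, 33) = 36)
C = -108 (C = Mul(Mul(3, 36), -1) = Mul(108, -1) = -108)
Add(Function('u')(4), Mul(C, -47)) = Add(4, Mul(-108, -47)) = Add(4, 5076) = 5080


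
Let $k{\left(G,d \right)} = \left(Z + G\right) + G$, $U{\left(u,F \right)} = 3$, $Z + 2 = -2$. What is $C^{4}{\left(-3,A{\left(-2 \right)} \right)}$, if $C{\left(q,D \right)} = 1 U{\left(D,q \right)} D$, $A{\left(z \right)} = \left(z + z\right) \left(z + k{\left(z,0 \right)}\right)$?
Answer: $207360000$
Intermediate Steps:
$Z = -4$ ($Z = -2 - 2 = -4$)
$k{\left(G,d \right)} = -4 + 2 G$ ($k{\left(G,d \right)} = \left(-4 + G\right) + G = -4 + 2 G$)
$A{\left(z \right)} = 2 z \left(-4 + 3 z\right)$ ($A{\left(z \right)} = \left(z + z\right) \left(z + \left(-4 + 2 z\right)\right) = 2 z \left(-4 + 3 z\right)$)
$C{\left(q,D \right)} = 3 D$ ($C{\left(q,D \right)} = 1 \cdot 3 D = 3 D$)
$C^{4}{\left(-3,A{\left(-2 \right)} \right)} = \left(3 \cdot 2 \left(-2\right) \left(-4 + 3 \left(-2\right)\right)\right)^{4} = \left(3 \cdot 2 \left(-2\right) \left(-4 - 6\right)\right)^{4} = \left(3 \cdot 2 \left(-2\right) \left(-10\right)\right)^{4} = \left(3 \cdot 40\right)^{4} = 120^{4} = 207360000$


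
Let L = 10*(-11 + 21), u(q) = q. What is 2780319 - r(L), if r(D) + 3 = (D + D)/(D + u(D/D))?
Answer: 280812322/101 ≈ 2.7803e+6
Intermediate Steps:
L = 100 (L = 10*10 = 100)
r(D) = -3 + 2*D/(1 + D) (r(D) = -3 + (D + D)/(D + D/D) = -3 + (2*D)/(D + 1) = -3 + (2*D)/(1 + D) = -3 + 2*D/(1 + D))
2780319 - r(L) = 2780319 - (-3 - 1*100)/(1 + 100) = 2780319 - (-3 - 100)/101 = 2780319 - (-103)/101 = 2780319 - 1*(-103/101) = 2780319 + 103/101 = 280812322/101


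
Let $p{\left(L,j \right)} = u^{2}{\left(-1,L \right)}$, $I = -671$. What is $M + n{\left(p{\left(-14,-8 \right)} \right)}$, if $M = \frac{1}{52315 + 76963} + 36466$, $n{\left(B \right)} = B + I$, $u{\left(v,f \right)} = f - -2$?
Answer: $\frac{4646122043}{129278} \approx 35939.0$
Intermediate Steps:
$u{\left(v,f \right)} = 2 + f$ ($u{\left(v,f \right)} = f + 2 = 2 + f$)
$p{\left(L,j \right)} = \left(2 + L\right)^{2}$
$n{\left(B \right)} = -671 + B$ ($n{\left(B \right)} = B - 671 = -671 + B$)
$M = \frac{4714251549}{129278}$ ($M = \frac{1}{129278} + 36466 = \frac{4714251549}{129278} \approx 36466.0$)
$M + n{\left(p{\left(-14,-8 \right)} \right)} = \frac{4714251549}{129278} - \left(671 - \left(2 - 14\right)^{2}\right) = \frac{4714251549}{129278} - \left(671 - \left(-12\right)^{2}\right) = \frac{4714251549}{129278} + \left(-671 + 144\right) = \frac{4714251549}{129278} - 527 = \frac{4646122043}{129278}$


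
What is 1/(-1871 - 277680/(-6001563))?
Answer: -2000521/3742882231 ≈ -0.00053449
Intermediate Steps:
1/(-1871 - 277680/(-6001563)) = 1/(-1871 - 277680*(-1/6001563)) = 1/(-1871 + 92560/2000521) = 1/(-3742882231/2000521) = -2000521/3742882231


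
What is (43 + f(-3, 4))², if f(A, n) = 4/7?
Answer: 93025/49 ≈ 1898.5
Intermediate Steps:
f(A, n) = 4/7 (f(A, n) = 4*(⅐) = 4/7)
(43 + f(-3, 4))² = (43 + 4/7)² = (305/7)² = 93025/49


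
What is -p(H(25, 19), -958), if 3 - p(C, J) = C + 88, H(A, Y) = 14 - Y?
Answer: 80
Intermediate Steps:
p(C, J) = -85 - C (p(C, J) = 3 - (C + 88) = 3 - (88 + C) = 3 + (-88 - C) = -85 - C)
-p(H(25, 19), -958) = -(-85 - (14 - 1*19)) = -(-85 - (14 - 19)) = -(-85 - 1*(-5)) = -(-85 + 5) = -1*(-80) = 80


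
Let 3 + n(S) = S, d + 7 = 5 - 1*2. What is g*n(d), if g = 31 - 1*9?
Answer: -154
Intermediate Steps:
g = 22 (g = 31 - 9 = 22)
d = -4 (d = -7 + (5 - 1*2) = -7 + (5 - 2) = -7 + 3 = -4)
n(S) = -3 + S
g*n(d) = 22*(-3 - 4) = 22*(-7) = -154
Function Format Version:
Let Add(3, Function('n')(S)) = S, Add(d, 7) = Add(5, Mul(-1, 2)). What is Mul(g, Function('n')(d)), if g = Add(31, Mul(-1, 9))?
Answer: -154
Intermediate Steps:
g = 22 (g = Add(31, -9) = 22)
d = -4 (d = Add(-7, Add(5, Mul(-1, 2))) = Add(-7, Add(5, -2)) = Add(-7, 3) = -4)
Function('n')(S) = Add(-3, S)
Mul(g, Function('n')(d)) = Mul(22, Add(-3, -4)) = Mul(22, -7) = -154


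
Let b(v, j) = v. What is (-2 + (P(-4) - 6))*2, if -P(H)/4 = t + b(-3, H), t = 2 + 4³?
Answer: -520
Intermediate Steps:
t = 66 (t = 2 + 64 = 66)
P(H) = -252 (P(H) = -4*(66 - 3) = -4*63 = -252)
(-2 + (P(-4) - 6))*2 = (-2 + (-252 - 6))*2 = (-2 - 258)*2 = -260*2 = -520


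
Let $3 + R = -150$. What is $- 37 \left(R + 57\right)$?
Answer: $3552$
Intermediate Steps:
$R = -153$ ($R = -3 - 150 = -153$)
$- 37 \left(R + 57\right) = - 37 \left(-153 + 57\right) = \left(-37\right) \left(-96\right) = 3552$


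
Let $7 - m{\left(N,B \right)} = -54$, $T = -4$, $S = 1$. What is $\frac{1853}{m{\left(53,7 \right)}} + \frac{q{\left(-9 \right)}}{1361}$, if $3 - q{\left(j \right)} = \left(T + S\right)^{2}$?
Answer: $\frac{2521567}{83021} \approx 30.373$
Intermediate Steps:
$q{\left(j \right)} = -6$ ($q{\left(j \right)} = 3 - \left(-4 + 1\right)^{2} = 3 - \left(-3\right)^{2} = 3 - 9 = -6$)
$m{\left(N,B \right)} = 61$ ($m{\left(N,B \right)} = 7 - -54 = 7 + 54 = 61$)
$\frac{1853}{m{\left(53,7 \right)}} + \frac{q{\left(-9 \right)}}{1361} = \frac{1853}{61} - \frac{6}{1361} = \frac{2521567}{83021}$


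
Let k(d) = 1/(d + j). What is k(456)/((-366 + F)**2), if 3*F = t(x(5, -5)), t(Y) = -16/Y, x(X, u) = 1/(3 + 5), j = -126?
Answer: 3/165338360 ≈ 1.8145e-8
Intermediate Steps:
x(X, u) = 1/8
k(d) = 1/(-126 + d) (k(d) = 1/(d - 126) = 1/(-126 + d))
F = -128/3 (F = (-16/1/8)/3 = (-16*8)/3 = (1/3)*(-128) = -128/3 ≈ -42.667)
k(456)/((-366 + F)**2) = 1/((-126 + 456)*((-366 - 128/3)**2)) = 1/(330*((-1226/3)**2)) = 1/(330*(1503076/9)) = (1/330)*(9/1503076) = 3/165338360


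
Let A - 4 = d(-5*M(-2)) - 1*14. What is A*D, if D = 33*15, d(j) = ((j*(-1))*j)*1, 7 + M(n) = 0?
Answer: -611325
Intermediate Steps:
M(n) = -7 (M(n) = -7 + 0 = -7)
d(j) = -j² (d(j) = ((-j)*j)*1 = -j²*1 = -j²)
D = 495
A = -1235 (A = 4 + (-(-5*(-7))² - 1*14) = 4 + (-(-1*(-35))² - 14) = 4 + (-1*35² - 14) = 4 + (-1*1225 - 14) = 4 + (-1225 - 14) = 4 - 1239 = -1235)
A*D = -1235*495 = -611325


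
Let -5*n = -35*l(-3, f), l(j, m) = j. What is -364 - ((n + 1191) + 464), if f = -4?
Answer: -1998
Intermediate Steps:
n = -21 (n = -(-7)*(-3) = -⅕*105 = -21)
-364 - ((n + 1191) + 464) = -364 - ((-21 + 1191) + 464) = -364 - (1170 + 464) = -364 - 1*1634 = -364 - 1634 = -1998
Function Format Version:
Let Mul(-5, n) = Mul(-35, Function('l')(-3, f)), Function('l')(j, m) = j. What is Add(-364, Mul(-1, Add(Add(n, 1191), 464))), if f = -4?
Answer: -1998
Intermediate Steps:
n = -21 (n = Mul(Rational(-1, 5), Mul(-35, -3)) = Mul(Rational(-1, 5), 105) = -21)
Add(-364, Mul(-1, Add(Add(n, 1191), 464))) = Add(-364, Mul(-1, Add(Add(-21, 1191), 464))) = Add(-364, Mul(-1, Add(1170, 464))) = Add(-364, Mul(-1, 1634)) = Add(-364, -1634) = -1998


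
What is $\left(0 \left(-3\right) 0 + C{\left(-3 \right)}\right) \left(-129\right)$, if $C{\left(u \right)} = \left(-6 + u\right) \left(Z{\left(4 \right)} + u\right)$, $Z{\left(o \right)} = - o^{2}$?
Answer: $-22059$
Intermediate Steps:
$C{\left(u \right)} = \left(-16 + u\right) \left(-6 + u\right)$ ($C{\left(u \right)} = \left(-6 + u\right) \left(- 4^{2} + u\right) = \left(-6 + u\right) \left(\left(-1\right) 16 + u\right) = \left(-6 + u\right) \left(-16 + u\right) = \left(-16 + u\right) \left(-6 + u\right)$)
$\left(0 \left(-3\right) 0 + C{\left(-3 \right)}\right) \left(-129\right) = \left(0 \left(-3\right) 0 + \left(96 + \left(-3\right)^{2} - -66\right)\right) \left(-129\right) = \left(0 \cdot 0 + \left(96 + 9 + 66\right)\right) \left(-129\right) = \left(0 + 171\right) \left(-129\right) = 171 \left(-129\right) = -22059$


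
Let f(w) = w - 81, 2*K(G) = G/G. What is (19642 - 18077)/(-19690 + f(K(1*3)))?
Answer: -3130/39541 ≈ -0.079158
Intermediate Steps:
K(G) = 1/2 (K(G) = (G/G)/2 = (1/2)*1 = 1/2)
f(w) = -81 + w
(19642 - 18077)/(-19690 + f(K(1*3))) = (19642 - 18077)/(-19690 + (-81 + 1/2)) = 1565/(-19690 - 161/2) = 1565/(-39541/2) = 1565*(-2/39541) = -3130/39541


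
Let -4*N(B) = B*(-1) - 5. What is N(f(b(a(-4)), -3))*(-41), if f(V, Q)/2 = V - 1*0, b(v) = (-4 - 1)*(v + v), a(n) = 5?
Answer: 3895/4 ≈ 973.75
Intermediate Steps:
b(v) = -10*v
f(V, Q) = 2*V (f(V, Q) = 2*(V - 1*0) = 2*(V + 0) = 2*V)
N(B) = 5/4 + B/4 (N(B) = -(B*(-1) - 5)/4 = -(-B - 5)/4 = -(-5 - B)/4 = 5/4 + B/4)
N(f(b(a(-4)), -3))*(-41) = (5/4 + (2*(-10*5))/4)*(-41) = (5/4 + (2*(-50))/4)*(-41) = (5/4 + (1/4)*(-100))*(-41) = (5/4 - 25)*(-41) = -95/4*(-41) = 3895/4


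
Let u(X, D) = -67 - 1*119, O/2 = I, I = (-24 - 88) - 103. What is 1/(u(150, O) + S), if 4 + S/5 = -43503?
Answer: -1/217721 ≈ -4.5930e-6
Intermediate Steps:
S = -217535 (S = -20 + 5*(-43503) = -20 - 217515 = -217535)
I = -215 (I = -112 - 103 = -215)
O = -430 (O = 2*(-215) = -430)
u(X, D) = -186 (u(X, D) = -67 - 119 = -186)
1/(u(150, O) + S) = 1/(-186 - 217535) = 1/(-217721) = -1/217721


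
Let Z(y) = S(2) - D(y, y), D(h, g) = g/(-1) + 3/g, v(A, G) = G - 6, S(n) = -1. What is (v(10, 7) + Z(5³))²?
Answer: 244046884/15625 ≈ 15619.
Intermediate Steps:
v(A, G) = -6 + G
D(h, g) = -g + 3/g (D(h, g) = g*(-1) + 3/g = -g + 3/g)
Z(y) = -1 + y - 3/y (Z(y) = -1 - (-y + 3/y) = -1 + (y - 3/y) = -1 + y - 3/y)
(v(10, 7) + Z(5³))² = ((-6 + 7) + (-1 + 5³ - 3/(5³)))² = (1 + (-1 + 125 - 3/125))² = (1 + 15497/125)² = (15622/125)² = 244046884/15625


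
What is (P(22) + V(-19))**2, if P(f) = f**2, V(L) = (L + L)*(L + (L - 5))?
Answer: 4485924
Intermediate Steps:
V(L) = 2*L*(-5 + 2*L) (V(L) = (2*L)*(L + (-5 + L)) = (2*L)*(-5 + 2*L) = 2*L*(-5 + 2*L))
(P(22) + V(-19))**2 = (22**2 + 2*(-19)*(-5 + 2*(-19)))**2 = (484 + 2*(-19)*(-5 - 38))**2 = (484 + 2*(-19)*(-43))**2 = (484 + 1634)**2 = 2118**2 = 4485924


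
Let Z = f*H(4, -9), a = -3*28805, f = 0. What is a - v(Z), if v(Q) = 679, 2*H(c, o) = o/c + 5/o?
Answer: -87094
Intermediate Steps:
H(c, o) = 5/(2*o) + o/(2*c) (H(c, o) = (o/c + 5/o)/2 = (5/o + o/c)/2 = 5/(2*o) + o/(2*c))
a = -86415
Z = 0 (Z = 0*((5/2)/(-9) + (1/2)*(-9)/4) = 0*((5/2)*(-1/9) + (1/2)*(-9)*(1/4)) = 0*(-5/18 - 9/8) = 0*(-101/72) = 0)
a - v(Z) = -86415 - 1*679 = -86415 - 679 = -87094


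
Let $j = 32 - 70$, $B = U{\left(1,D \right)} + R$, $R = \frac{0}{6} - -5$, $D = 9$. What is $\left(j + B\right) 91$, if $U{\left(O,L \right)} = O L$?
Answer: $-2184$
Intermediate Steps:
$R = 5$ ($R = 0 \cdot \frac{1}{6} + 5 = 0 + 5 = 5$)
$U{\left(O,L \right)} = L O$
$B = 14$ ($B = 9 \cdot 1 + 5 = 9 + 5 = 14$)
$j = -38$
$\left(j + B\right) 91 = \left(-38 + 14\right) 91 = \left(-24\right) 91 = -2184$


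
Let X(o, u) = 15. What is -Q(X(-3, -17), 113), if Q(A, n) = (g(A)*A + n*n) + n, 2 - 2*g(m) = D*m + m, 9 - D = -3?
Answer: -22869/2 ≈ -11435.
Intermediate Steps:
D = 12 (D = 9 - 1*(-3) = 9 + 3 = 12)
g(m) = 1 - 13*m/2 (g(m) = 1 - (12*m + m)/2 = 1 - 13*m/2)
Q(A, n) = n + n² + A*(1 - 13*A/2) (Q(A, n) = ((1 - 13*A/2)*A + n*n) + n = (A*(1 - 13*A/2) + n²) + n = (n² + A*(1 - 13*A/2)) + n = n + n² + A*(1 - 13*A/2))
-Q(X(-3, -17), 113) = -(15 + 113 + 113² - 13/2*15²) = -(15 + 113 + 12769 - 13/2*225) = -(15 + 113 + 12769 - 2925/2) = -1*22869/2 = -22869/2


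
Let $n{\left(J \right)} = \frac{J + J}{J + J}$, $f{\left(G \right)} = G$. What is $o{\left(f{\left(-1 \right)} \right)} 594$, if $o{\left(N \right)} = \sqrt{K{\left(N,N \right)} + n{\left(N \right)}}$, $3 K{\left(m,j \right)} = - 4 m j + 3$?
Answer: $198 \sqrt{6} \approx 485.0$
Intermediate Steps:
$K{\left(m,j \right)} = 1 - \frac{4 j m}{3}$ ($K{\left(m,j \right)} = \frac{- 4 m j + 3}{3} = \frac{- 4 j m + 3}{3} = \frac{3 - 4 j m}{3} = 1 - \frac{4 j m}{3}$)
$n{\left(J \right)} = 1$ ($n{\left(J \right)} = \frac{2 J}{2 J} = 2 J \frac{1}{2 J} = 1$)
$o{\left(N \right)} = \sqrt{2 - \frac{4 N^{2}}{3}}$ ($o{\left(N \right)} = \sqrt{\left(1 - \frac{4 N N}{3}\right) + 1} = \sqrt{\left(1 - \frac{4 N^{2}}{3}\right) + 1} = \sqrt{2 - \frac{4 N^{2}}{3}}$)
$o{\left(f{\left(-1 \right)} \right)} 594 = \frac{\sqrt{18 - 12 \left(-1\right)^{2}}}{3} \cdot 594 = \frac{\sqrt{18 - 12}}{3} \cdot 594 = \frac{\sqrt{6}}{3} \cdot 594 = 198 \sqrt{6}$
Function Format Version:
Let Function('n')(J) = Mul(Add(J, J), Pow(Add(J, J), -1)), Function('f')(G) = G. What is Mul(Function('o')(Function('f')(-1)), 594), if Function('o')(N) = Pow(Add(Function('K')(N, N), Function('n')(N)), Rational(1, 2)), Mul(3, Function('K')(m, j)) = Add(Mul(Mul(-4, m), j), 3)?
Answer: Mul(198, Pow(6, Rational(1, 2))) ≈ 485.00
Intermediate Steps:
Function('K')(m, j) = Add(1, Mul(Rational(-4, 3), j, m)) (Function('K')(m, j) = Mul(Rational(1, 3), Add(Mul(Mul(-4, m), j), 3)) = Mul(Rational(1, 3), Add(Mul(-4, j, m), 3)) = Mul(Rational(1, 3), Add(3, Mul(-4, j, m))) = Add(1, Mul(Rational(-4, 3), j, m)))
Function('n')(J) = 1 (Function('n')(J) = Mul(Mul(2, J), Pow(Mul(2, J), -1)) = Mul(Mul(2, J), Mul(Rational(1, 2), Pow(J, -1))) = 1)
Function('o')(N) = Pow(Add(2, Mul(Rational(-4, 3), Pow(N, 2))), Rational(1, 2)) (Function('o')(N) = Pow(Add(Add(1, Mul(Rational(-4, 3), N, N)), 1), Rational(1, 2)) = Pow(Add(Add(1, Mul(Rational(-4, 3), Pow(N, 2))), 1), Rational(1, 2)) = Pow(Add(2, Mul(Rational(-4, 3), Pow(N, 2))), Rational(1, 2)))
Mul(Function('o')(Function('f')(-1)), 594) = Mul(Mul(Rational(1, 3), Pow(Add(18, Mul(-12, Pow(-1, 2))), Rational(1, 2))), 594) = Mul(Mul(Rational(1, 3), Pow(Add(18, Mul(-12, 1)), Rational(1, 2))), 594) = Mul(Mul(Rational(1, 3), Pow(Add(18, -12), Rational(1, 2))), 594) = Mul(Mul(Rational(1, 3), Pow(6, Rational(1, 2))), 594) = Mul(198, Pow(6, Rational(1, 2)))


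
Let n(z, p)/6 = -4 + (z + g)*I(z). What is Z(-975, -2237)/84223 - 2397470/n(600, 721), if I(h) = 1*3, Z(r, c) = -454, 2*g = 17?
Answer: -201927077576/920473167 ≈ -219.37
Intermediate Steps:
g = 17/2 (g = (½)*17 = 17/2 ≈ 8.5000)
I(h) = 3
n(z, p) = 129 + 18*z (n(z, p) = 6*(-4 + (z + 17/2)*3) = 6*(-4 + (17/2 + z)*3) = 6*(-4 + (51/2 + 3*z)) = 6*(43/2 + 3*z) = 129 + 18*z)
Z(-975, -2237)/84223 - 2397470/n(600, 721) = -454/84223 - 2397470/(129 + 18*600) = -454*1/84223 - 2397470/(129 + 10800) = -454/84223 - 2397470/10929 = -201927077576/920473167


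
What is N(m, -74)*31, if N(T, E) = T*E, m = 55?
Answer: -126170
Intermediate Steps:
N(T, E) = E*T
N(m, -74)*31 = -74*55*31 = -4070*31 = -126170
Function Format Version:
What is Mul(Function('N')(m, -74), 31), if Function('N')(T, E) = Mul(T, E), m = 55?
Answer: -126170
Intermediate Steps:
Function('N')(T, E) = Mul(E, T)
Mul(Function('N')(m, -74), 31) = Mul(Mul(-74, 55), 31) = Mul(-4070, 31) = -126170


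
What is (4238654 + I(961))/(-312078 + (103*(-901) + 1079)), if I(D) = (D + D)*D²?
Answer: -889623008/201901 ≈ -4406.2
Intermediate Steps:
I(D) = 2*D³ (I(D) = (2*D)*D² = 2*D³)
(4238654 + I(961))/(-312078 + (103*(-901) + 1079)) = (4238654 + 2*961³)/(-312078 + (103*(-901) + 1079)) = (4238654 + 2*887503681)/(-312078 + (-92803 + 1079)) = (4238654 + 1775007362)/(-312078 - 91724) = 1779246016/(-403802) = 1779246016*(-1/403802) = -889623008/201901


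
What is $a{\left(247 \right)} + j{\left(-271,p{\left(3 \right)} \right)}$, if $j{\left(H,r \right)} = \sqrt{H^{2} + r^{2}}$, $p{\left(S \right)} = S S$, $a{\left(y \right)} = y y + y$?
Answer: $61256 + \sqrt{73522} \approx 61527.0$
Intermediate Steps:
$a{\left(y \right)} = y + y^{2}$ ($a{\left(y \right)} = y^{2} + y = y + y^{2}$)
$p{\left(S \right)} = S^{2}$
$a{\left(247 \right)} + j{\left(-271,p{\left(3 \right)} \right)} = 247 \left(1 + 247\right) + \sqrt{\left(-271\right)^{2} + \left(3^{2}\right)^{2}} = 247 \cdot 248 + \sqrt{73441 + 9^{2}} = 61256 + \sqrt{73441 + 81} = 61256 + \sqrt{73522}$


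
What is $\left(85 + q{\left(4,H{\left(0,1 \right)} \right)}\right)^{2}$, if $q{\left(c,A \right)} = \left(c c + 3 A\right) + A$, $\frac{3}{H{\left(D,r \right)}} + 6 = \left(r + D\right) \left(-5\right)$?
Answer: $\frac{1207801}{121} \approx 9981.8$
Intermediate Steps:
$H{\left(D,r \right)} = \frac{3}{-6 - 5 D - 5 r}$ ($H{\left(D,r \right)} = \frac{3}{-6 + \left(r + D\right) \left(-5\right)} = \frac{3}{-6 + \left(D + r\right) \left(-5\right)} = \frac{3}{-6 - \left(5 D + 5 r\right)} = \frac{3}{-6 - 5 D - 5 r}$)
$q{\left(c,A \right)} = c^{2} + 4 A$ ($q{\left(c,A \right)} = \left(c^{2} + 3 A\right) + A = c^{2} + 4 A$)
$\left(85 + q{\left(4,H{\left(0,1 \right)} \right)}\right)^{2} = \left(85 + \left(4^{2} + 4 \left(- \frac{3}{6 + 5 \cdot 0 + 5 \cdot 1}\right)\right)\right)^{2} = \left(85 + \left(16 + 4 \left(- \frac{3}{6 + 0 + 5}\right)\right)\right)^{2} = \left(85 + \left(16 + 4 \left(- \frac{3}{11}\right)\right)\right)^{2} = \left(85 + \left(16 - \frac{12}{11}\right)\right)^{2} = \left(85 + \frac{164}{11}\right)^{2} = \left(\frac{1099}{11}\right)^{2} = \frac{1207801}{121}$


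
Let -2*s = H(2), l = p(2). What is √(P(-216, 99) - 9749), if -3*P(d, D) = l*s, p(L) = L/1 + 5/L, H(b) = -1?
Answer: I*√38999/2 ≈ 98.741*I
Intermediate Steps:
p(L) = L + 5/L (p(L) = L*1 + 5/L = L + 5/L)
l = 9/2 (l = 2 + 5/2 = 9/2 ≈ 4.5000)
s = ½ (s = -½*(-1) = ½ ≈ 0.50000)
P(d, D) = -¾ (P(d, D) = -3/(2*2) = -⅓*9/4 = -¾)
√(P(-216, 99) - 9749) = √(-¾ - 9749) = √(-38999/4) = I*√38999/2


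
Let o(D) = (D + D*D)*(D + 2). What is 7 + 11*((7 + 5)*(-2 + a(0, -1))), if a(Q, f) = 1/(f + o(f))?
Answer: -389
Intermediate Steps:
o(D) = (2 + D)*(D + D²) (o(D) = (D + D²)*(2 + D) = (2 + D)*(D + D²))
a(Q, f) = 1/(f + f*(2 + f² + 3*f))
7 + 11*((7 + 5)*(-2 + a(0, -1))) = 7 + 11*((7 + 5)*(-2 + 1/((-1)*(3 + (-1)² + 3*(-1))))) = 7 + 11*(12*(-2 - 1/(3 + 1 - 3))) = 7 + 11*(12*(-2 - 1/1)) = 7 + 11*(12*(-2 - 1*1)) = 7 + 11*(12*(-2 - 1)) = 7 + 11*(12*(-3)) = 7 + 11*(-36) = 7 - 396 = -389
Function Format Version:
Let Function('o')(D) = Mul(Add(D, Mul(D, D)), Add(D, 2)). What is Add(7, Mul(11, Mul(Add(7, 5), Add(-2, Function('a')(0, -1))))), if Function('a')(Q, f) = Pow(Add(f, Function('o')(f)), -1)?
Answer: -389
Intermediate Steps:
Function('o')(D) = Mul(Add(2, D), Add(D, Pow(D, 2))) (Function('o')(D) = Mul(Add(D, Pow(D, 2)), Add(2, D)) = Mul(Add(2, D), Add(D, Pow(D, 2))))
Function('a')(Q, f) = Pow(Add(f, Mul(f, Add(2, Pow(f, 2), Mul(3, f)))), -1)
Add(7, Mul(11, Mul(Add(7, 5), Add(-2, Function('a')(0, -1))))) = Add(7, Mul(11, Mul(Add(7, 5), Add(-2, Mul(Pow(-1, -1), Pow(Add(3, Pow(-1, 2), Mul(3, -1)), -1)))))) = Add(7, Mul(11, Mul(12, Add(-2, Mul(-1, Pow(Add(3, 1, -3), -1)))))) = Add(7, Mul(11, Mul(12, Add(-2, Mul(-1, Pow(1, -1)))))) = Add(7, Mul(11, Mul(12, Add(-2, Mul(-1, 1))))) = Add(7, Mul(11, Mul(12, Add(-2, -1)))) = Add(7, Mul(11, Mul(12, -3))) = Add(7, Mul(11, -36)) = Add(7, -396) = -389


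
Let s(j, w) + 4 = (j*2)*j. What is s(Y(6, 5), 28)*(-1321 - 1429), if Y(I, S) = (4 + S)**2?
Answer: -36074500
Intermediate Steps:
s(j, w) = -4 + 2*j**2 (s(j, w) = -4 + (j*2)*j = -4 + (2*j)*j = -4 + 2*j**2)
s(Y(6, 5), 28)*(-1321 - 1429) = (-4 + 2*((4 + 5)**2)**2)*(-1321 - 1429) = (-4 + 2*(9**2)**2)*(-2750) = (-4 + 2*81**2)*(-2750) = (-4 + 2*6561)*(-2750) = (-4 + 13122)*(-2750) = 13118*(-2750) = -36074500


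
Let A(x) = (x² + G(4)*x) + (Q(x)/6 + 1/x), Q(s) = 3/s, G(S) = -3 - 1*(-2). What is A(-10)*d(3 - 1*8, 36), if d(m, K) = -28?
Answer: -15379/5 ≈ -3075.8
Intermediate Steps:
G(S) = -1 (G(S) = -3 + 2 = -1)
A(x) = x² - x + 3/(2*x) (A(x) = (x² - x) + ((3/x)/6 + 1/x) = (x² - x) + ((3/x)*(⅙) + 1/x) = (x² - x) + (1/(2*x) + 1/x) = (x² - x) + 3/(2*x) = x² - x + 3/(2*x))
A(-10)*d(3 - 1*8, 36) = ((-10)² - 1*(-10) + (3/2)/(-10))*(-28) = (100 + 10 + (3/2)*(-⅒))*(-28) = (100 + 10 - 3/20)*(-28) = (2197/20)*(-28) = -15379/5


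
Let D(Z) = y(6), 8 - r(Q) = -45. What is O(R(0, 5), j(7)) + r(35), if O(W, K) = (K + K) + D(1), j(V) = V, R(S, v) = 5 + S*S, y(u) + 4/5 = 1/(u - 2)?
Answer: 1329/20 ≈ 66.450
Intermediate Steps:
y(u) = -4/5 + 1/(-2 + u) (y(u) = -4/5 + 1/(u - 2) = -4/5 + 1/(-2 + u))
r(Q) = 53 (r(Q) = 8 - 1*(-45) = 8 + 45 = 53)
D(Z) = -11/20 (D(Z) = (13 - 4*6)/(5*(-2 + 6)) = (1/5)*(13 - 24)/4 = (1/5)*(1/4)*(-11) = -11/20)
R(S, v) = 5 + S**2
O(W, K) = -11/20 + 2*K (O(W, K) = (K + K) - 11/20 = 2*K - 11/20 = -11/20 + 2*K)
O(R(0, 5), j(7)) + r(35) = (-11/20 + 2*7) + 53 = (-11/20 + 14) + 53 = 269/20 + 53 = 1329/20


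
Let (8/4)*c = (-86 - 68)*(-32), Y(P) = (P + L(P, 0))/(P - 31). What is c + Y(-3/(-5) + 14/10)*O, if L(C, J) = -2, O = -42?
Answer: 2464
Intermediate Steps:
Y(P) = (-2 + P)/(-31 + P) (Y(P) = (P - 2)/(P - 31) = (-2 + P)/(-31 + P))
c = 2464 (c = ((-86 - 68)*(-32))/2 = (-154*(-32))/2 = (1/2)*4928 = 2464)
c + Y(-3/(-5) + 14/10)*O = 2464 + ((-2 + (-3/(-5) + 14/10))/(-31 + (-3/(-5) + 14/10)))*(-42) = 2464 + ((-2 + (-3*(-1/5) + 14*(1/10)))/(-31 + (-3*(-1/5) + 14*(1/10))))*(-42) = 2464 + ((-2 + (3/5 + 7/5))/(-31 + (3/5 + 7/5)))*(-42) = 2464 + ((-2 + 2)/(-31 + 2))*(-42) = 2464 + (0/(-29))*(-42) = 2464 - 1/29*0*(-42) = 2464 + 0*(-42) = 2464 + 0 = 2464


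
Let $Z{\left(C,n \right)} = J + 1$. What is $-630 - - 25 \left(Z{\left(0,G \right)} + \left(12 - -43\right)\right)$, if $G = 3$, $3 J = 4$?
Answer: $\frac{2410}{3} \approx 803.33$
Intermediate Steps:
$J = \frac{4}{3}$ ($J = \frac{1}{3} \cdot 4 = \frac{4}{3} \approx 1.3333$)
$Z{\left(C,n \right)} = \frac{7}{3}$ ($Z{\left(C,n \right)} = \frac{4}{3} + 1 = \frac{7}{3}$)
$-630 - - 25 \left(Z{\left(0,G \right)} + \left(12 - -43\right)\right) = -630 - - 25 \left(\frac{7}{3} + \left(12 - -43\right)\right) = -630 - - 25 \left(\frac{7}{3} + \left(12 + 43\right)\right) = -630 - - 25 \left(\frac{7}{3} + 55\right) = -630 - \left(-25\right) \frac{172}{3} = -630 - - \frac{4300}{3} = -630 + \frac{4300}{3} = \frac{2410}{3}$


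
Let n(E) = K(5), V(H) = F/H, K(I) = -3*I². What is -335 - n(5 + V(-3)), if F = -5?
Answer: -260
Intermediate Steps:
V(H) = -5/H
n(E) = -75 (n(E) = -3*5² = -3*25 = -75)
-335 - n(5 + V(-3)) = -335 - 1*(-75) = -335 + 75 = -260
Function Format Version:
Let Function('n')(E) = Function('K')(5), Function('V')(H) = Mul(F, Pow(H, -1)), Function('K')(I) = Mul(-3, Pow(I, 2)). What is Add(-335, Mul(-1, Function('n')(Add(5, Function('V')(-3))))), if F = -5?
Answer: -260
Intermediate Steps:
Function('V')(H) = Mul(-5, Pow(H, -1))
Function('n')(E) = -75 (Function('n')(E) = Mul(-3, Pow(5, 2)) = Mul(-3, 25) = -75)
Add(-335, Mul(-1, Function('n')(Add(5, Function('V')(-3))))) = Add(-335, Mul(-1, -75)) = Add(-335, 75) = -260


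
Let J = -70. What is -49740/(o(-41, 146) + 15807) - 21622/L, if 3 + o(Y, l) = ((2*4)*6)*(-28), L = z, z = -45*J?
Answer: -3911126/379575 ≈ -10.304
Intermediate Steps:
z = 3150 (z = -45*(-70) = 3150)
L = 3150
o(Y, l) = -1347 (o(Y, l) = -3 + ((2*4)*6)*(-28) = -3 + (8*6)*(-28) = -3 + 48*(-28) = -3 - 1344 = -1347)
-49740/(o(-41, 146) + 15807) - 21622/L = -49740/(-1347 + 15807) - 21622/3150 = -49740/14460 - 21622*1/3150 = -49740*1/14460 - 10811/1575 = -829/241 - 10811/1575 = -3911126/379575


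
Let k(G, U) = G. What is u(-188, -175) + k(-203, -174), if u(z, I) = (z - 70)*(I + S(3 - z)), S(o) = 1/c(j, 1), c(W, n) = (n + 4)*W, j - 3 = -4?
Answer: 224993/5 ≈ 44999.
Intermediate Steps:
j = -1 (j = 3 - 4 = -1)
c(W, n) = W*(4 + n) (c(W, n) = (4 + n)*W = W*(4 + n))
S(o) = -1/5 (S(o) = 1/(-(4 + 1)) = 1/(-1*5) = 1/(-5) = -1/5)
u(z, I) = (-70 + z)*(-1/5 + I) (u(z, I) = (z - 70)*(I - 1/5) = (-70 + z)*(-1/5 + I))
u(-188, -175) + k(-203, -174) = (14 - 70*(-175) - 1/5*(-188) - 175*(-188)) - 203 = (14 + 12250 + 188/5 + 32900) - 203 = 226008/5 - 203 = 224993/5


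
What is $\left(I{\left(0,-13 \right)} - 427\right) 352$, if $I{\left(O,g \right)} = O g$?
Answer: $-150304$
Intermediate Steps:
$\left(I{\left(0,-13 \right)} - 427\right) 352 = \left(0 \left(-13\right) - 427\right) 352 = \left(0 - 427\right) 352 = \left(-427\right) 352 = -150304$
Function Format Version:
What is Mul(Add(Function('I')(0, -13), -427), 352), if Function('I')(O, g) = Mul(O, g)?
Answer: -150304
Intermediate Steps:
Mul(Add(Function('I')(0, -13), -427), 352) = Mul(Add(Mul(0, -13), -427), 352) = Mul(Add(0, -427), 352) = Mul(-427, 352) = -150304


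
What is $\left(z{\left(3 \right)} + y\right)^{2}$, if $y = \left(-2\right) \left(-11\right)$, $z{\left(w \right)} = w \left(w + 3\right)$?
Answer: $1600$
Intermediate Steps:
$z{\left(w \right)} = w \left(3 + w\right)$
$y = 22$
$\left(z{\left(3 \right)} + y\right)^{2} = \left(3 \left(3 + 3\right) + 22\right)^{2} = \left(3 \cdot 6 + 22\right)^{2} = \left(18 + 22\right)^{2} = 40^{2} = 1600$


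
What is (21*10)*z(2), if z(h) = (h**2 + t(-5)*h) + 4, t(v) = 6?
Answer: 4200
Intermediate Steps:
z(h) = 4 + h**2 + 6*h (z(h) = (h**2 + 6*h) + 4 = 4 + h**2 + 6*h)
(21*10)*z(2) = (21*10)*(4 + 2**2 + 6*2) = 210*(4 + 4 + 12) = 210*20 = 4200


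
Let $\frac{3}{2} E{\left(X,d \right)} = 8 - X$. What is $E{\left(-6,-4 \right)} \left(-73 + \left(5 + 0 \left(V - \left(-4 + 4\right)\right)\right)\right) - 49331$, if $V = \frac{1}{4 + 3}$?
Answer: $- \frac{149897}{3} \approx -49966.0$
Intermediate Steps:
$E{\left(X,d \right)} = \frac{16}{3} - \frac{2 X}{3}$ ($E{\left(X,d \right)} = \frac{2 \left(8 - X\right)}{3} = \frac{16}{3} - \frac{2 X}{3}$)
$V = \frac{1}{7} \approx 0.14286$
$E{\left(-6,-4 \right)} \left(-73 + \left(5 + 0 \left(V - \left(-4 + 4\right)\right)\right)\right) - 49331 = \left(\frac{16}{3} - -4\right) \left(-73 + \left(5 + 0 \left(\frac{1}{7} - \left(-4 + 4\right)\right)\right)\right) - 49331 = \left(\frac{16}{3} + 4\right) \left(-73 + \left(5 + 0 \left(\frac{1}{7} - 0\right)\right)\right) - 49331 = \frac{28 \left(-73 + \left(5 + 0 \left(\frac{1}{7} + 0\right)\right)\right)}{3} - 49331 = \frac{28 \left(-73 + \left(5 + 0 \cdot \frac{1}{7}\right)\right)}{3} - 49331 = \frac{28 \left(-73 + \left(5 + 0\right)\right)}{3} - 49331 = \frac{28 \left(-73 + 5\right)}{3} - 49331 = \frac{28}{3} \left(-68\right) - 49331 = - \frac{1904}{3} - 49331 = - \frac{149897}{3}$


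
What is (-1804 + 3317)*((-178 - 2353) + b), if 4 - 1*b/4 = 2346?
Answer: -18003187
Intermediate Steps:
b = -9368 (b = 16 - 4*2346 = 16 - 9384 = -9368)
(-1804 + 3317)*((-178 - 2353) + b) = (-1804 + 3317)*((-178 - 2353) - 9368) = 1513*(-2531 - 9368) = 1513*(-11899) = -18003187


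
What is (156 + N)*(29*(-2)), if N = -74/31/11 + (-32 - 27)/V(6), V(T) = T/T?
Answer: -1914174/341 ≈ -5613.4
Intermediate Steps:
V(T) = 1
N = -20193/341 (N = -74/31/11 + (-32 - 27)/1 = -74*1/31*(1/11) - 59*1 = -74/31*1/11 - 59 = -74/341 - 59 = -20193/341 ≈ -59.217)
(156 + N)*(29*(-2)) = (156 - 20193/341)*(29*(-2)) = (33003/341)*(-58) = -1914174/341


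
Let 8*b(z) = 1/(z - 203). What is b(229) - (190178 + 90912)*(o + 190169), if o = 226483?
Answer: -24360275821439/208 ≈ -1.1712e+11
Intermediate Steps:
b(z) = 1/(8*(-203 + z)) (b(z) = 1/(8*(z - 203)) = 1/(8*(-203 + z)))
b(229) - (190178 + 90912)*(o + 190169) = 1/(8*(-203 + 229)) - (190178 + 90912)*(226483 + 190169) = (⅛)/26 - 281090*416652 = (⅛)*(1/26) - 1*117116710680 = 1/208 - 117116710680 = -24360275821439/208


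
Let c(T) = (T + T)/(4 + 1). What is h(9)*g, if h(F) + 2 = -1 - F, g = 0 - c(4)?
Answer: 96/5 ≈ 19.200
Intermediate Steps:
c(T) = 2*T/5 (c(T) = (2*T)/5 = (2*T)*(1/5) = 2*T/5)
g = -8/5 (g = 0 - 2*4/5 = 0 - 1*8/5 = 0 - 8/5 = -8/5 ≈ -1.6000)
h(F) = -3 - F (h(F) = -2 + (-1 - F) = -3 - F)
h(9)*g = (-3 - 1*9)*(-8/5) = (-3 - 9)*(-8/5) = -12*(-8/5) = 96/5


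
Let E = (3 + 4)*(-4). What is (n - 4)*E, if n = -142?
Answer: 4088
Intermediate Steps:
E = -28 (E = 7*(-4) = -28)
(n - 4)*E = (-142 - 4)*(-28) = -146*(-28) = 4088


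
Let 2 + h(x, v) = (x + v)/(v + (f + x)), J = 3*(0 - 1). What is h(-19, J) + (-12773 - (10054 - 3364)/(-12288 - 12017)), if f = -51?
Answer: -4533042459/354853 ≈ -12774.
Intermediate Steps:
J = -3 (J = 3*(-1) = -3)
h(x, v) = -2 + (v + x)/(-51 + v + x) (h(x, v) = -2 + (x + v)/(v + (-51 + x)) = -2 + (v + x)/(-51 + v + x))
h(-19, J) + (-12773 - (10054 - 3364)/(-12288 - 12017)) = (102 - 1*(-3) - 1*(-19))/(-51 - 3 - 19) + (-12773 - (10054 - 3364)/(-12288 - 12017)) = (102 + 3 + 19)/(-73) + (-12773 - 6690/(-24305)) = -1/73*124 + (-12773 - 6690*(-1)/24305) = -124/73 + (-12773 - 1*(-1338/4861)) = -124/73 + (-12773 + 1338/4861) = -124/73 - 62088215/4861 = -4533042459/354853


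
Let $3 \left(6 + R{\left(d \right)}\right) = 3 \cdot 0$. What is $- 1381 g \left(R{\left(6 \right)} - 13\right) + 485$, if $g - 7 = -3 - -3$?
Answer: $184158$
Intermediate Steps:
$R{\left(d \right)} = -6$ ($R{\left(d \right)} = -6 + \frac{3 \cdot 0}{3} = -6 + \frac{1}{3} \cdot 0 = -6 + 0 = -6$)
$g = 7$ ($g = 7 - 0 = 7 + \left(-3 + 3\right) = 7 + 0 = 7$)
$- 1381 g \left(R{\left(6 \right)} - 13\right) + 485 = - 1381 \cdot 7 \left(-6 - 13\right) + 485 = - 1381 \cdot 7 \left(-19\right) + 485 = \left(-1381\right) \left(-133\right) + 485 = 183673 + 485 = 184158$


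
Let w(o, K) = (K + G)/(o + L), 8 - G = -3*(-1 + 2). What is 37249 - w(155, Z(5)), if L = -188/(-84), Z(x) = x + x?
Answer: 122995757/3302 ≈ 37249.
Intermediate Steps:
Z(x) = 2*x
L = 47/21 (L = -188*(-1/84) = 47/21 ≈ 2.2381)
G = 11 (G = 8 - (-3)*(-1 + 2) = 8 - (-3) = 8 - 1*(-3) = 8 + 3 = 11)
w(o, K) = (11 + K)/(47/21 + o) (w(o, K) = (K + 11)/(o + 47/21) = (11 + K)/(47/21 + o))
37249 - w(155, Z(5)) = 37249 - 21*(11 + 2*5)/(47 + 21*155) = 37249 - 21*(11 + 10)/(47 + 3255) = 37249 - 21*21/3302 = 37249 - 1*441/3302 = 37249 - 441/3302 = 122995757/3302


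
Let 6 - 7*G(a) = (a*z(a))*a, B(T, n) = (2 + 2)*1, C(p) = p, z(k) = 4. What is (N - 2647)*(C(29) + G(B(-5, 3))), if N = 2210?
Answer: -63365/7 ≈ -9052.1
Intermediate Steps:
B(T, n) = 4 (B(T, n) = 4*1 = 4)
G(a) = 6/7 - 4*a²/7 (G(a) = 6/7 - a*4*a/7 = 6/7 - 4*a*a/7 = 6/7 - 4*a²/7)
(N - 2647)*(C(29) + G(B(-5, 3))) = (2210 - 2647)*(29 + (6/7 - 4/7*4²)) = -437*(29 + (6/7 - 4/7*16)) = -437*(29 + (6/7 - 64/7)) = -437*(29 - 58/7) = -437*145/7 = -63365/7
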